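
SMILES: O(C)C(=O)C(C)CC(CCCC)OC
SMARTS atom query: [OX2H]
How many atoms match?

0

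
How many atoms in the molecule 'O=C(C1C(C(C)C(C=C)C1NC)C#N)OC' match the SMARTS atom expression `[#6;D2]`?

The query [#6;D2] means: any carbon bonded to exactly two heavy atoms.
Check the 16 heavy atoms by environment: 6× C (D3) → no; 2× C (D2) → match; 4× C (D1) → no; 1× N (D1) → no; 1× N (D2) → no; 1× O (D1) → no; 1× O (D2) → no.
That gives 2 matching atoms.

2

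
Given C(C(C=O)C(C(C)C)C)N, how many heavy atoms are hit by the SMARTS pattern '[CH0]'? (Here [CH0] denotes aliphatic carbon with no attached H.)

0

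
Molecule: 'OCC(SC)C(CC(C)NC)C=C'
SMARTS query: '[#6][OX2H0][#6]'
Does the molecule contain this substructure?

The pattern [#6][OX2H0][#6] describes an aliphatic oxygen bridging two carbons with no H on the oxygen — an ether.
The closest candidate here is a hydroxyl group (-OH), but the oxygen has H1, not H0 bridging two carbons. No other fragment satisfies the full query, so there is no match.

No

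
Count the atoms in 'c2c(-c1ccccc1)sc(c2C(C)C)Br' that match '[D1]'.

The query [D1] means: atom with exactly one heavy-atom neighbour (degree 1).
Check the 15 heavy atoms by environment: 1× s (aromatic, D2) → no; 4× c (aromatic, D3) → no; 6× c (aromatic, D2) → no; 1× C (D3) → no; 2× C (D1) → match; 1× Br (D1) → match.
Summing the matching environments: 2 + 1 = 3 matching atoms.

3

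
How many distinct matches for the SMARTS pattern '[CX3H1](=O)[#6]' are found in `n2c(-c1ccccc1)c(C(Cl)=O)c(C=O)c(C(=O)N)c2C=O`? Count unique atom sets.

[CX3H1](=O)[#6] is the SMARTS for an aldehyde: an sp2 carbon with one H, double-bonded to O and single-bonded to carbon.
The molecule carries 2 separate instances of an aldehyde (-CHO) meeting every constraint; each maps to a distinct set of atoms, giving 2 matches.

2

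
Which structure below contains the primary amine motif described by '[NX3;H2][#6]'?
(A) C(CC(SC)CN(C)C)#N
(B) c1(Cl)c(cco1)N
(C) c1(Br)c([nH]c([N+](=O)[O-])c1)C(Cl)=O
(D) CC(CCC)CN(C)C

B

[NX3;H2][#6] describes a trivalent nitrogen with two H attached to carbon (a primary amine).
(A) has a dimethylamino group (-N(CH3)2) but the nitrogen has H0, not H2.
(B) contains a primary amino group (-NH2), which satisfies every atom and bond constraint.
(C) has a nitro group (-[N+](=O)[O-]) but the nitrogen is [N+] with no H, not NX3H2.
(D) has a dimethylamino group (-N(CH3)2) but the nitrogen has H0, not H2.
So the answer is (B).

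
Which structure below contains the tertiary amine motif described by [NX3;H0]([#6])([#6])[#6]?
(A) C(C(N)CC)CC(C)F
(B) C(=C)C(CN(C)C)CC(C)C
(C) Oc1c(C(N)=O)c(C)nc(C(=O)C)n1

[NX3;H0]([#6])([#6])[#6] describes a trivalent nitrogen with no H, bonded to three carbons (a tertiary amine).
(A) has a primary amino group (-NH2) but the nitrogen has H2, not H0 with three carbons.
(B) contains a dimethylamino group (-N(CH3)2), which satisfies every atom and bond constraint.
(C) has a primary amide (-C(=O)NH2) but the amide nitrogen has H2 and only one carbon neighbour.
So the answer is (B).

B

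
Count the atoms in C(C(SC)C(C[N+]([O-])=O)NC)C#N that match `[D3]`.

3

The query [D3] means: atom with exactly three heavy-atom neighbours.
Check the 13 heavy atoms by environment: 3× C (D2) → no; 2× C (D3) → match; 1× N (D1) → no; 1× S (D2) → no; 2× C (D1) → no; 1× N (D2) → no; 1× N (charge +1, D3) → match; 1× O (charge -1, D1) → no; 1× O (D1) → no.
Summing the matching environments: 2 + 1 = 3 matching atoms.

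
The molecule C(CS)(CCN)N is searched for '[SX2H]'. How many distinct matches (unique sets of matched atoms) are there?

[SX2H] is the SMARTS for a thiol: an aliphatic sulfur with two connections, one being H.
Exactly one fragment in the molecule meets all constraints, giving 1 match.

1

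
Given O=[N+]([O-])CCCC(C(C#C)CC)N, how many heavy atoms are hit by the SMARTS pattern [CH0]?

1

The query [CH0] means: aliphatic carbon with no attached hydrogen.
Check the 13 heavy atoms by environment: 1× C (H3) → no; 4× C (H2) → no; 3× C (H1) → no; 1× C (H0) → match; 1× N (H2) → no; 1× N (charge +1, H0) → no; 1× O (charge -1, H0) → no; 1× O (H0) → no.
That gives 1 matching atom.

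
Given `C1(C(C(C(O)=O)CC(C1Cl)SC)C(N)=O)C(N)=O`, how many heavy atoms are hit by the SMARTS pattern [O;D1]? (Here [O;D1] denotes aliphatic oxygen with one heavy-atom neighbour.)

4

Check the 18 heavy atoms by environment: 8× C (D3) → no; 1× C (D2) → no; 1× S (D2) → no; 1× C (D1) → no; 1× Cl (D1) → no; 4× O (D1) → match; 2× N (D1) → no.
That gives 4 matching atoms.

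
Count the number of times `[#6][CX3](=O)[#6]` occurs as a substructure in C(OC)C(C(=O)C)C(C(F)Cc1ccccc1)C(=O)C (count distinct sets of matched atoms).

[#6][CX3](=O)[#6] is the SMARTS for a ketone: a carbonyl carbon (no H) flanked by two carbons.
The molecule carries 2 separate instances of an acetyl/ketone group (-C(=O)CH3) meeting every constraint; each maps to a distinct set of atoms, giving 2 matches.

2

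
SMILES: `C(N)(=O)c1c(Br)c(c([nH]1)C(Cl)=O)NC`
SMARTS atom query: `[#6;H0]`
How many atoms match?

6

The query [#6;H0] means: any carbon with no attached hydrogen.
Check the 14 heavy atoms by environment: 1× n (aromatic, H1) → no; 4× c (aromatic, H0) → match; 1× Br (H0) → no; 2× C (H0) → match; 2× O (H0) → no; 1× Cl (H0) → no; 1× N (H1) → no; 1× C (H3) → no; 1× N (H2) → no.
Summing the matching environments: 4 + 2 = 6 matching atoms.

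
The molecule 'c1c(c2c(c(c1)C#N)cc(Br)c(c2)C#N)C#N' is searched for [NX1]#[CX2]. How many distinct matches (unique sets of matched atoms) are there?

[NX1]#[CX2] is the SMARTS for a nitrile: a nitrogen triple-bonded to a two-connected carbon.
The molecule carries 3 separate instances of a nitrile (-C#N) meeting every constraint; each maps to a distinct set of atoms, giving 3 matches.

3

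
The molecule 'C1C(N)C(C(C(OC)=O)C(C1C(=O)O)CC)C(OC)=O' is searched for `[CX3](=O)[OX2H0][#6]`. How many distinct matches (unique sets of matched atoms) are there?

2

[CX3](=O)[OX2H0][#6] is the SMARTS for an ester: a carbonyl carbon bonded to an oxygen that is itself bonded to carbon (no H on that O).
The molecule carries 2 separate instances of a methyl-ester group (-C(=O)OCH3) meeting every constraint; each maps to a distinct set of atoms, giving 2 matches.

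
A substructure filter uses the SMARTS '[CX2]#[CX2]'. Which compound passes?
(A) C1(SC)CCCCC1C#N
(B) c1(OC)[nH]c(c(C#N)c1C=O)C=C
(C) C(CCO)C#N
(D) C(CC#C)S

[CX2]#[CX2] describes a carbon-carbon triple bond (an alkyne).
(A) has a nitrile (-C#N) but the triple bond is C#N, not C#C.
(B) has a vinyl group (-CH=CH2) but the C=C is a double bond; both carbons are CX3, not CX2.
(C) has a nitrile (-C#N) but the triple bond is C#N, not C#C.
(D) contains an ethynyl group (-C#CH), which satisfies every atom and bond constraint.
So the answer is (D).

D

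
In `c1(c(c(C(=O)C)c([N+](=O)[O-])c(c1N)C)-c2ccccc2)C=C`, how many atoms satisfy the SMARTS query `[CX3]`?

3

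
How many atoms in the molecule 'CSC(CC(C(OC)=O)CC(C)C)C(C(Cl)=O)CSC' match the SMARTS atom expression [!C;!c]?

The query [!C;!c] means: neither aliphatic nor aromatic carbon — same as [!#6].
Check the 20 heavy atoms by environment: 14× C → no; 2× S → match; 3× O → match; 1× Cl → match.
Summing the matching environments: 2 + 3 + 1 = 6 matching atoms.

6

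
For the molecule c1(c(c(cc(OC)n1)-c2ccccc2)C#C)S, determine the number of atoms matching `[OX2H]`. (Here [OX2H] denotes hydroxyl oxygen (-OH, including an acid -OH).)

0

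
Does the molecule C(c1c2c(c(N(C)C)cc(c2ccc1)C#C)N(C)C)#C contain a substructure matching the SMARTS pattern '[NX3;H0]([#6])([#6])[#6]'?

The pattern [NX3;H0]([#6])([#6])[#6] describes a trivalent nitrogen with no H, bonded to three carbons — a tertiary amine.
The molecule carries a dimethylamino group (-N(CH3)2), whose atoms satisfy every constraint of the query, so the pattern matches.

Yes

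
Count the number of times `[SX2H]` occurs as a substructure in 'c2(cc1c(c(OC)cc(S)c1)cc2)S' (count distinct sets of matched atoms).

2

[SX2H] is the SMARTS for a thiol: an aliphatic sulfur with two connections, one being H.
The molecule carries 2 separate instances of a thiol (-SH) meeting every constraint; each maps to a distinct set of atoms, giving 2 matches.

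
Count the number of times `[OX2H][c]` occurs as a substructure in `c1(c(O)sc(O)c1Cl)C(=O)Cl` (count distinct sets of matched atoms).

2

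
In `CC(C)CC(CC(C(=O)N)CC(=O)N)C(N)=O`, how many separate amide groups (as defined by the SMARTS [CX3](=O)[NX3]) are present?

[CX3](=O)[NX3] is the SMARTS for an amide: a carbonyl carbon bonded to a trivalent nitrogen.
The molecule carries 3 separate instances of a primary amide (-C(=O)NH2) meeting every constraint; each maps to a distinct set of atoms, giving 3 matches.

3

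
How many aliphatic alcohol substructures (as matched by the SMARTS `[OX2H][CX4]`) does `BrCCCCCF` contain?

[OX2H][CX4] is the SMARTS for an aliphatic alcohol: a hydroxyl oxygen bound to an sp3 (X4) carbon.
No fragment in the molecule satisfies every constraint, giving 0 matches.

0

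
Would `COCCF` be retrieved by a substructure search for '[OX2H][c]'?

No

The pattern [OX2H][c] describes a hydroxyl oxygen attached to an aromatic carbon — a phenol.
The closest candidate here is a methoxy ether (-OCH3), but the oxygen has H0, not H1. No other fragment satisfies the full query, so there is no match.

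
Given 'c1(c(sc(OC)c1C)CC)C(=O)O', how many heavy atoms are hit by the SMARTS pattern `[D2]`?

3

The query [D2] means: atom with exactly two heavy-atom neighbours.
Check the 13 heavy atoms by environment: 1× s (aromatic, D2) → match; 4× c (aromatic, D3) → no; 3× C (D1) → no; 1× O (D2) → match; 1× C (D2) → match; 1× C (D3) → no; 2× O (D1) → no.
Summing the matching environments: 1 + 1 + 1 = 3 matching atoms.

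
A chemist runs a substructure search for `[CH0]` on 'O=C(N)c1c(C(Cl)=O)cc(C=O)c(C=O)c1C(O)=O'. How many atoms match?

3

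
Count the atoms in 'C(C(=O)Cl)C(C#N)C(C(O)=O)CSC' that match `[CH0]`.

The query [CH0] means: aliphatic carbon with no attached hydrogen.
Check the 14 heavy atoms by environment: 2× C (H2) → no; 2× C (H1) → no; 3× C (H0) → match; 2× O (H0) → no; 1× Cl (H0) → no; 1× O (H1) → no; 1× S (H0) → no; 1× C (H3) → no; 1× N (H0) → no.
That gives 3 matching atoms.

3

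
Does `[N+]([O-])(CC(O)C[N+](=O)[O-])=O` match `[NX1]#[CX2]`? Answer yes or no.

The pattern [NX1]#[CX2] describes a nitrogen triple-bonded to a two-connected carbon — a nitrile.
The closest candidate here is a nitro group (-[N+](=O)[O-]), but there is no C#N triple bond. No other fragment satisfies the full query, so there is no match.

No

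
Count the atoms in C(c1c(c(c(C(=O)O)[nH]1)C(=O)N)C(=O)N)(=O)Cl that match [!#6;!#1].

9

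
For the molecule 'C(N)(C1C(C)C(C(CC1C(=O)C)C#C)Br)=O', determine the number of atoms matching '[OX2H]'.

0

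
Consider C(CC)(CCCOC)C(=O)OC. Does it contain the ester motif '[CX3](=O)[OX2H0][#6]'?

The pattern [CX3](=O)[OX2H0][#6] describes a carbonyl carbon bonded to an oxygen that is itself bonded to carbon (no H on that O) — an ester.
The molecule carries a methyl-ester group (-C(=O)OCH3), whose atoms satisfy every constraint of the query, so the pattern matches.

Yes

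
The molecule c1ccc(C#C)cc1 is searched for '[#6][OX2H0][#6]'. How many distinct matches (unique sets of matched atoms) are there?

[#6][OX2H0][#6] is the SMARTS for an ether: an aliphatic oxygen bridging two carbons with no H on the oxygen.
No fragment in the molecule satisfies every constraint, giving 0 matches.

0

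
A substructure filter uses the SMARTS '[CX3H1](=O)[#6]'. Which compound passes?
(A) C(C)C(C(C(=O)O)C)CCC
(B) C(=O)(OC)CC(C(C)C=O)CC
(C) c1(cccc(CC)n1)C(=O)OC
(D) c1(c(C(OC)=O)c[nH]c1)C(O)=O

[CX3H1](=O)[#6] describes an sp2 carbon with one H, double-bonded to O and single-bonded to carbon (an aldehyde).
(A) has a carboxylic acid group (-C(=O)OH) but the carbonyl carbon has H0 and is bonded to O, not H1.
(B) contains an aldehyde (-CHO), which satisfies every atom and bond constraint.
(C) has a methyl-ester group (-C(=O)OCH3) but the carbonyl carbon has H0, not H1.
(D) has a methyl-ester group (-C(=O)OCH3) but the carbonyl carbon has H0, not H1.
So the answer is (B).

B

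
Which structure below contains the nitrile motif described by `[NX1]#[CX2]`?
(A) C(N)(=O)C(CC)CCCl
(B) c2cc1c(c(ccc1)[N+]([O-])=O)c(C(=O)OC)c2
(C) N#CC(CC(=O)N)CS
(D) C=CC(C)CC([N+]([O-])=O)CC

C

[NX1]#[CX2] describes a nitrogen triple-bonded to a two-connected carbon (a nitrile).
(A) has a primary amide (-C(=O)NH2) but the nitrogen is NX3, not NX1.
(B) has a nitro group (-[N+](=O)[O-]) but there is no C#N triple bond.
(C) contains a nitrile (-C#N), which satisfies every atom and bond constraint.
(D) has a nitro group (-[N+](=O)[O-]) but there is no C#N triple bond.
So the answer is (C).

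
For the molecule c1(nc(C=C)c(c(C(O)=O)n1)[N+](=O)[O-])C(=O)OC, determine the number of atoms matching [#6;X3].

8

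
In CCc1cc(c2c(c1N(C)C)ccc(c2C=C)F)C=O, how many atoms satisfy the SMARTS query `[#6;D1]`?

The query [#6;D1] means: carbon bonded to exactly one heavy atom.
Check the 20 heavy atoms by environment: 7× c (aromatic, D3) → no; 3× c (aromatic, D2) → no; 1× N (D3) → no; 4× C (D1) → match; 1× F (D1) → no; 3× C (D2) → no; 1× O (D1) → no.
That gives 4 matching atoms.

4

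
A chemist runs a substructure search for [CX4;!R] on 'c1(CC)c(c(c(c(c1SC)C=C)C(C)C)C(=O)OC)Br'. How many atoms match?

7

The query [CX4;!R] means: aliphatic carbon with four total connections, not in a ring.
Check the 20 heavy atoms by environment: 6× c (aromatic, X3, in 6-ring) → no; 7× C (X4, acyclic) → match; 3× C (X3, acyclic) → no; 1× O (X1, acyclic) → no; 1× O (X2, acyclic) → no; 1× S (X2, acyclic) → no; 1× Br (X1, acyclic) → no.
That gives 7 matching atoms.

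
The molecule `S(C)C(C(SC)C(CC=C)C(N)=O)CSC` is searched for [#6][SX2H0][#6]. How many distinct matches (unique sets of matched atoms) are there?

[#6][SX2H0][#6] is the SMARTS for a thioether: an aliphatic sulfur bridging two carbons with no H on the sulfur.
The molecule carries 3 separate instances of a methylthio ether (-SCH3) meeting every constraint; each maps to a distinct set of atoms, giving 3 matches.

3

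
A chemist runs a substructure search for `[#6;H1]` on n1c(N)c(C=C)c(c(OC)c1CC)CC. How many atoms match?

1

The query [#6;H1] means: any carbon bearing exactly one hydrogen.
Check the 15 heavy atoms by environment: 1× n (aromatic, H0) → no; 5× c (aromatic, H0) → no; 3× C (H2) → no; 3× C (H3) → no; 1× C (H1) → match; 1× O (H0) → no; 1× N (H2) → no.
That gives 1 matching atom.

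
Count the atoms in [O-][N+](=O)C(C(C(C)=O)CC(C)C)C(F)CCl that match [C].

Check the 16 heavy atoms by environment: 10× C → match; 2× O → no; 1× N (charge +1) → no; 1× O (charge -1) → no; 1× F → no; 1× Cl → no.
That gives 10 matching atoms.

10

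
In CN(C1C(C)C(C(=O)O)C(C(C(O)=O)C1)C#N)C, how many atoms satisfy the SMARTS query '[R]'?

6

Check the 18 heavy atoms by environment: 6× C (in 6-ring) → match; 2× N (acyclic) → no; 6× C (acyclic) → no; 4× O (acyclic) → no.
That gives 6 matching atoms.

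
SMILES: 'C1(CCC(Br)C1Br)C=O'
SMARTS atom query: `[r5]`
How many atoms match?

5

Check the 9 heavy atoms by environment: 5× C (in 5-ring) → match; 2× Br (acyclic) → no; 1× C (acyclic) → no; 1× O (acyclic) → no.
That gives 5 matching atoms.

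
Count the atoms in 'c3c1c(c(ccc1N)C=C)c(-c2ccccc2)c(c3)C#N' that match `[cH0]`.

7

The query [cH0] means: aromatic carbon with no attached hydrogen (substituted or ring-fusion).
Check the 21 heavy atoms by environment: 7× c (aromatic, H0) → match; 9× c (aromatic, H1) → no; 1× N (H2) → no; 1× C (H0) → no; 1× N (H0) → no; 1× C (H1) → no; 1× C (H2) → no.
That gives 7 matching atoms.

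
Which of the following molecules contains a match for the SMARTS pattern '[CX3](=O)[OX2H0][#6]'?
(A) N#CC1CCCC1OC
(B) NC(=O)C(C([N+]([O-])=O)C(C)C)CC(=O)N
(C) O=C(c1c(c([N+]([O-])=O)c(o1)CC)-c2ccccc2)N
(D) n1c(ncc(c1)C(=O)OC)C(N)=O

D

[CX3](=O)[OX2H0][#6] describes a carbonyl carbon bonded to an oxygen that is itself bonded to carbon (no H on that O) (an ester).
(A) has a methoxy ether (-OCH3) but the ether oxygen is not adjacent to a C=O carbon.
(B) has a primary amide (-C(=O)NH2) but the carbonyl is bonded to N, not to an O-C linkage.
(C) has a primary amide (-C(=O)NH2) but the carbonyl is bonded to N, not to an O-C linkage.
(D) contains a methyl-ester group (-C(=O)OCH3), which satisfies every atom and bond constraint.
So the answer is (D).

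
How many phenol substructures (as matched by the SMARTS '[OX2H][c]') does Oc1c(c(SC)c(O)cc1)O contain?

3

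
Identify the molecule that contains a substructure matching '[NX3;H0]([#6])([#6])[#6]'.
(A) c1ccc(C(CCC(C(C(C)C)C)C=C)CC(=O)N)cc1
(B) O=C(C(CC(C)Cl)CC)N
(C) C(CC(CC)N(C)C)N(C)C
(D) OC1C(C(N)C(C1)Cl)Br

[NX3;H0]([#6])([#6])[#6] describes a trivalent nitrogen with no H, bonded to three carbons (a tertiary amine).
(A) has a primary amide (-C(=O)NH2) but the amide nitrogen has H2 and only one carbon neighbour.
(B) has a primary amide (-C(=O)NH2) but the amide nitrogen has H2 and only one carbon neighbour.
(C) contains a dimethylamino group (-N(CH3)2), which satisfies every atom and bond constraint.
(D) has a primary amino group (-NH2) but the nitrogen has H2, not H0 with three carbons.
So the answer is (C).

C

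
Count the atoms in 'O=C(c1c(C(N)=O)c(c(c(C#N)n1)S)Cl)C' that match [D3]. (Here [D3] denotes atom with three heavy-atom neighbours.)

The query [D3] means: atom with exactly three heavy-atom neighbours.
Check the 16 heavy atoms by environment: 1× n (aromatic, D2) → no; 5× c (aromatic, D3) → match; 1× Cl (D1) → no; 1× C (D2) → no; 2× N (D1) → no; 2× C (D3) → match; 2× O (D1) → no; 1× S (D1) → no; 1× C (D1) → no.
Summing the matching environments: 5 + 2 = 7 matching atoms.

7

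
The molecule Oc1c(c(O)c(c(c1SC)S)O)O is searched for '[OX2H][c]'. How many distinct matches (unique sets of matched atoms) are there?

[OX2H][c] is the SMARTS for a phenol: a hydroxyl oxygen attached to an aromatic carbon.
The molecule carries 4 separate instances of a hydroxyl group (-OH) meeting every constraint; each maps to a distinct set of atoms, giving 4 matches.

4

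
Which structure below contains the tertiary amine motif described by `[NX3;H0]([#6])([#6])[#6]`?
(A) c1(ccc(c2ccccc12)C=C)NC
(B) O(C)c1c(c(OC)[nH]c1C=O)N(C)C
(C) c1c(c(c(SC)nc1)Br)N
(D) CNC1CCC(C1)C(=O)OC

B

[NX3;H0]([#6])([#6])[#6] describes a trivalent nitrogen with no H, bonded to three carbons (a tertiary amine).
(A) has an N-methylamino group (-NHCH3) but the nitrogen still has one H (H1), not H0.
(B) contains a dimethylamino group (-N(CH3)2), which satisfies every atom and bond constraint.
(C) has a primary amino group (-NH2) but the nitrogen has H2, not H0 with three carbons.
(D) has an N-methylamino group (-NHCH3) but the nitrogen still has one H (H1), not H0.
So the answer is (B).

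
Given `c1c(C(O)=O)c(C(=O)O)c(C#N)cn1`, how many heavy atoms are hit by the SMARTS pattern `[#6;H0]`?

6

The query [#6;H0] means: any carbon with no attached hydrogen.
Check the 14 heavy atoms by environment: 1× n (aromatic, H0) → no; 2× c (aromatic, H1) → no; 3× c (aromatic, H0) → match; 3× C (H0) → match; 2× O (H0) → no; 2× O (H1) → no; 1× N (H0) → no.
Summing the matching environments: 3 + 3 = 6 matching atoms.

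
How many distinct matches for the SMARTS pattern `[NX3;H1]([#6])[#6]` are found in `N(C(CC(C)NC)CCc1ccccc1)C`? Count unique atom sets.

2

[NX3;H1]([#6])[#6] is the SMARTS for a secondary amine: a trivalent nitrogen with one H, bonded to two carbons.
The molecule carries 2 separate instances of an N-methylamino group (-NHCH3) meeting every constraint; each maps to a distinct set of atoms, giving 2 matches.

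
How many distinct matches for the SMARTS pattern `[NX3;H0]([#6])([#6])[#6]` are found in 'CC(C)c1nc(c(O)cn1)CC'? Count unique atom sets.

[NX3;H0]([#6])([#6])[#6] is the SMARTS for a tertiary amine: a trivalent nitrogen with no H, bonded to three carbons.
No fragment in the molecule satisfies every constraint, giving 0 matches.

0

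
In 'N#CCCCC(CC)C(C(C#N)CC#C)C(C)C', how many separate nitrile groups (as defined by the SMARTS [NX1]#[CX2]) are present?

[NX1]#[CX2] is the SMARTS for a nitrile: a nitrogen triple-bonded to a two-connected carbon.
The molecule carries 2 separate instances of a nitrile (-C#N) meeting every constraint; each maps to a distinct set of atoms, giving 2 matches.

2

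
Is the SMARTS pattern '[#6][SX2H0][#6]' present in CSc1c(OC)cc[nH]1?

Yes

The pattern [#6][SX2H0][#6] describes an aliphatic sulfur bridging two carbons with no H on the sulfur — a thioether.
The molecule carries a methylthio ether (-SCH3), whose atoms satisfy every constraint of the query, so the pattern matches.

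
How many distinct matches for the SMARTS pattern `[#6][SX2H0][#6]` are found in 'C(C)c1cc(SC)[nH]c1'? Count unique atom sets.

1

[#6][SX2H0][#6] is the SMARTS for a thioether: an aliphatic sulfur bridging two carbons with no H on the sulfur.
Exactly one fragment in the molecule meets all constraints, giving 1 match.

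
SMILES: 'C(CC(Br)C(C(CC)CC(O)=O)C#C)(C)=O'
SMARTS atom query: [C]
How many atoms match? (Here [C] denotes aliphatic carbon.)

12

The query [C] means: uppercase C matches aliphatic (non-aromatic) carbon only.
Check the 16 heavy atoms by environment: 12× C → match; 3× O → no; 1× Br → no.
That gives 12 matching atoms.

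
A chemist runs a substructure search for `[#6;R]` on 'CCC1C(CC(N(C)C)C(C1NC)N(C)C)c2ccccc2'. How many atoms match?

The query [#6;R] means: carbon that is part of a ring.
Check the 22 heavy atoms by environment: 6× C (in 6-ring) → match; 7× C (acyclic) → no; 3× N (acyclic) → no; 6× c (aromatic, in 6-ring) → match.
Summing the matching environments: 6 + 6 = 12 matching atoms.

12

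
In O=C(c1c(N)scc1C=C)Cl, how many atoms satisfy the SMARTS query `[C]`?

3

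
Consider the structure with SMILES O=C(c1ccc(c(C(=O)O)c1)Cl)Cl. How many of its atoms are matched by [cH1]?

The query [cH1] means: aromatic carbon bearing exactly one hydrogen.
Check the 13 heavy atoms by environment: 3× c (aromatic, H0) → no; 3× c (aromatic, H1) → match; 2× C (H0) → no; 2× O (H0) → no; 1× O (H1) → no; 2× Cl (H0) → no.
That gives 3 matching atoms.

3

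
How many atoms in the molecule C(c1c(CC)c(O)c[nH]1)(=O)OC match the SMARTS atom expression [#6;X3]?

5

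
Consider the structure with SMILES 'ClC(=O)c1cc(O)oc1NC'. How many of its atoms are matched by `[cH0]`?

The query [cH0] means: aromatic carbon with no attached hydrogen (substituted or ring-fusion).
Check the 11 heavy atoms by environment: 1× o (aromatic, H0) → no; 3× c (aromatic, H0) → match; 1× c (aromatic, H1) → no; 1× O (H1) → no; 1× N (H1) → no; 1× C (H3) → no; 1× C (H0) → no; 1× O (H0) → no; 1× Cl (H0) → no.
That gives 3 matching atoms.

3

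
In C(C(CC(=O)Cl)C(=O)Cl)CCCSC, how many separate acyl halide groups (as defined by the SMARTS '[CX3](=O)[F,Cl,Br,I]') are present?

2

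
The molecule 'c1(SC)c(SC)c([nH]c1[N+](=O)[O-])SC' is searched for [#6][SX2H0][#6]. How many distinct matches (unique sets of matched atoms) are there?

[#6][SX2H0][#6] is the SMARTS for a thioether: an aliphatic sulfur bridging two carbons with no H on the sulfur.
The molecule carries 3 separate instances of a methylthio ether (-SCH3) meeting every constraint; each maps to a distinct set of atoms, giving 3 matches.

3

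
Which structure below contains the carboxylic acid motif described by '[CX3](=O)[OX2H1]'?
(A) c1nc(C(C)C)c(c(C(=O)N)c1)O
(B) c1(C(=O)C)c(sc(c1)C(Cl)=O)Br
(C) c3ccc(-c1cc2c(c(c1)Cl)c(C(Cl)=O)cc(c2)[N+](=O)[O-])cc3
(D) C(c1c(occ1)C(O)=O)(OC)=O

D

[CX3](=O)[OX2H1] describes an sp2 carbon double-bonded to O and single-bonded to an -OH oxygen (a carboxylic acid).
(A) has a primary amide (-C(=O)NH2) but the carbonyl is bonded to N, not to an -OH oxygen.
(B) has an acyl chloride (-C(=O)Cl) but the carbonyl is bonded to Cl, not to an -OH oxygen.
(C) has an acyl chloride (-C(=O)Cl) but the carbonyl is bonded to Cl, not to an -OH oxygen.
(D) contains a carboxylic acid group (-C(=O)OH), which satisfies every atom and bond constraint.
So the answer is (D).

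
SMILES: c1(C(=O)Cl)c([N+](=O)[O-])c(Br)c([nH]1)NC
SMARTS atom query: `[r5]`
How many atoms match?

5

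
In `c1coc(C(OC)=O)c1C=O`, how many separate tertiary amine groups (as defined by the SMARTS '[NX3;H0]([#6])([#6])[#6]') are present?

0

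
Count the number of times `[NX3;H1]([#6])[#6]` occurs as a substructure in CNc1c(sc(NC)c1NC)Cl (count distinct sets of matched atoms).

[NX3;H1]([#6])[#6] is the SMARTS for a secondary amine: a trivalent nitrogen with one H, bonded to two carbons.
The molecule carries 3 separate instances of an N-methylamino group (-NHCH3) meeting every constraint; each maps to a distinct set of atoms, giving 3 matches.

3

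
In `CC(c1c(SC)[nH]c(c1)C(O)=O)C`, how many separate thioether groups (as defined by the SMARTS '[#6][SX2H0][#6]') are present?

1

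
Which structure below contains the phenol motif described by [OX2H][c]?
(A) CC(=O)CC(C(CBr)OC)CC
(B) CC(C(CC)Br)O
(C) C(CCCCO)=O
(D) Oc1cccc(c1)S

D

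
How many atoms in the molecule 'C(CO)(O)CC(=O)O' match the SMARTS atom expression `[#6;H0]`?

The query [#6;H0] means: any carbon with no attached hydrogen.
Check the 8 heavy atoms by environment: 2× C (H2) → no; 1× C (H1) → no; 1× C (H0) → match; 1× O (H0) → no; 3× O (H1) → no.
That gives 1 matching atom.

1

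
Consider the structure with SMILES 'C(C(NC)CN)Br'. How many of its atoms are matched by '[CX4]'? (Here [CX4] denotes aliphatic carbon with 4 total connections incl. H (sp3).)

4

The query [CX4] means: C with X4: aliphatic carbon with exactly 4 total connections (bonds + H).
Check the 7 heavy atoms by environment: 4× C (X4) → match; 2× N (X3) → no; 1× Br (X1) → no.
That gives 4 matching atoms.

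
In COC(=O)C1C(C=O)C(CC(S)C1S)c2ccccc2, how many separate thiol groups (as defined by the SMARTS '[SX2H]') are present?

[SX2H] is the SMARTS for a thiol: an aliphatic sulfur with two connections, one being H.
The molecule carries 2 separate instances of a thiol (-SH) meeting every constraint; each maps to a distinct set of atoms, giving 2 matches.

2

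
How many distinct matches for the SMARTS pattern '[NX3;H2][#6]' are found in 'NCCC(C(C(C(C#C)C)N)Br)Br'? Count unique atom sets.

2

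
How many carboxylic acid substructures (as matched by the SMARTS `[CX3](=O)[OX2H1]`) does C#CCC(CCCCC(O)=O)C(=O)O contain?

[CX3](=O)[OX2H1] is the SMARTS for a carboxylic acid: an sp2 carbon double-bonded to O and single-bonded to an -OH oxygen.
The molecule carries 2 separate instances of a carboxylic acid group (-C(=O)OH) meeting every constraint; each maps to a distinct set of atoms, giving 2 matches.

2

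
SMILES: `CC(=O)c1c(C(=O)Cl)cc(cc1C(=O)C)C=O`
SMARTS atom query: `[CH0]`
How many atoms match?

The query [CH0] means: aliphatic carbon with no attached hydrogen.
Check the 17 heavy atoms by environment: 4× c (aromatic, H0) → no; 2× c (aromatic, H1) → no; 1× C (H1) → no; 4× O (H0) → no; 3× C (H0) → match; 2× C (H3) → no; 1× Cl (H0) → no.
That gives 3 matching atoms.

3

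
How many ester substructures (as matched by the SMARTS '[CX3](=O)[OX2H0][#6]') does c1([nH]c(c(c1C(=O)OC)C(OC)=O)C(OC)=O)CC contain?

3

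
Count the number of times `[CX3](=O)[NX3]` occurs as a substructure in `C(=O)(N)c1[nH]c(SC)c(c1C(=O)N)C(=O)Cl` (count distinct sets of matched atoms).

2

[CX3](=O)[NX3] is the SMARTS for an amide: a carbonyl carbon bonded to a trivalent nitrogen.
The molecule carries 2 separate instances of a primary amide (-C(=O)NH2) meeting every constraint; each maps to a distinct set of atoms, giving 2 matches.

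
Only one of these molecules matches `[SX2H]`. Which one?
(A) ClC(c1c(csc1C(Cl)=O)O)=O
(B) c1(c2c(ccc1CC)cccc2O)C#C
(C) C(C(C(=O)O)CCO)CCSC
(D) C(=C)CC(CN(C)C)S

[SX2H] describes an aliphatic sulfur with two connections, one being H (a thiol).
(A) has a hydroxyl group (-OH) but it is an -OH, not an -SH.
(B) has a hydroxyl group (-OH) but it is an -OH, not an -SH.
(C) has a methylthio ether (-SCH3) but the sulfur has H0 (bonded to two carbons), not H1.
(D) contains a thiol (-SH), which satisfies every atom and bond constraint.
So the answer is (D).

D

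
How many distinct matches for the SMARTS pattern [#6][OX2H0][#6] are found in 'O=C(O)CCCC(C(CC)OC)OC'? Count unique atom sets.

[#6][OX2H0][#6] is the SMARTS for an ether: an aliphatic oxygen bridging two carbons with no H on the oxygen.
The molecule carries 2 separate instances of a methoxy ether (-OCH3) meeting every constraint; each maps to a distinct set of atoms, giving 2 matches.

2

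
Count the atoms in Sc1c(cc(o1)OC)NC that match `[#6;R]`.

The query [#6;R] means: carbon that is part of a ring.
Check the 10 heavy atoms by environment: 1× o (aromatic, in 5-ring) → no; 4× c (aromatic, in 5-ring) → match; 1× O (acyclic) → no; 2× C (acyclic) → no; 1× N (acyclic) → no; 1× S (acyclic) → no.
That gives 4 matching atoms.

4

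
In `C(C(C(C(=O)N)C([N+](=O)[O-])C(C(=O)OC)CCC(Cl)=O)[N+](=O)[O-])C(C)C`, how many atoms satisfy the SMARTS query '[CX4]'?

The query [CX4] means: C with X4: aliphatic carbon with exactly 4 total connections (bonds + H).
Check the 26 heavy atoms by environment: 11× C (X4) → match; 2× N (charge +1, X3) → no; 2× O (charge -1, X1) → no; 5× O (X1) → no; 3× C (X3) → no; 1× N (X3) → no; 1× Cl (X1) → no; 1× O (X2) → no.
That gives 11 matching atoms.

11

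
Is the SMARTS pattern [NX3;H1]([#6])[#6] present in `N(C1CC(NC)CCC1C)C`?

The pattern [NX3;H1]([#6])[#6] describes a trivalent nitrogen with one H, bonded to two carbons — a secondary amine.
The molecule carries an N-methylamino group (-NHCH3), whose atoms satisfy every constraint of the query, so the pattern matches.

Yes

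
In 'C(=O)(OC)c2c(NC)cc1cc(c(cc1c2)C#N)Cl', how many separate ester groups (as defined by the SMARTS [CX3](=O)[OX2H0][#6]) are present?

1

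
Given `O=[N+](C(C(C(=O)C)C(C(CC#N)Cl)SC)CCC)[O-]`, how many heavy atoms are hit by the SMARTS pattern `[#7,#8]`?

5

The query [#7,#8] means: nitrogen or oxygen (comma = OR).
Check the 19 heavy atoms by environment: 12× C → no; 1× S → no; 1× N (charge +1) → match; 1× O (charge -1) → match; 2× O → match; 1× Cl → no; 1× N → match.
Summing the matching environments: 1 + 1 + 2 + 1 = 5 matching atoms.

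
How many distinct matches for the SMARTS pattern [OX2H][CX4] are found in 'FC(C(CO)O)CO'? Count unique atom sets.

3

[OX2H][CX4] is the SMARTS for an aliphatic alcohol: a hydroxyl oxygen bound to an sp3 (X4) carbon.
The molecule carries 3 separate instances of a hydroxyl group (-OH) meeting every constraint; each maps to a distinct set of atoms, giving 3 matches.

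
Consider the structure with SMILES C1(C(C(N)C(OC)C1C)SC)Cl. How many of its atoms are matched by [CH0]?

The query [CH0] means: aliphatic carbon with no attached hydrogen.
Check the 12 heavy atoms by environment: 5× C (H1) → no; 3× C (H3) → no; 1× S (H0) → no; 1× O (H0) → no; 1× Cl (H0) → no; 1× N (H2) → no.
No environment satisfies the query, so 0 matching atoms.

0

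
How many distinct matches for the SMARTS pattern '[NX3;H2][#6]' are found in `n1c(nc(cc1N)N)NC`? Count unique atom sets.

[NX3;H2][#6] is the SMARTS for a primary amine: a trivalent nitrogen with two H attached to carbon.
The molecule carries 2 separate instances of a primary amino group (-NH2) meeting every constraint; each maps to a distinct set of atoms, giving 2 matches.

2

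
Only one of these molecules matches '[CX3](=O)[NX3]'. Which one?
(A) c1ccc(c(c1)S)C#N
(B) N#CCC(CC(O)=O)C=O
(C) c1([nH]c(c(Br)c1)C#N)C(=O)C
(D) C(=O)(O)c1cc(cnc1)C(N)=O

D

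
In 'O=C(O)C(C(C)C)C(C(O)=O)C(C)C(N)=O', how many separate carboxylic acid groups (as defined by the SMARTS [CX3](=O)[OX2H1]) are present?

[CX3](=O)[OX2H1] is the SMARTS for a carboxylic acid: an sp2 carbon double-bonded to O and single-bonded to an -OH oxygen.
The molecule carries 2 separate instances of a carboxylic acid group (-C(=O)OH) meeting every constraint; each maps to a distinct set of atoms, giving 2 matches.

2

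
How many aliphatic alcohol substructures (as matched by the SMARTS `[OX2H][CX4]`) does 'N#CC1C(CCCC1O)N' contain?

[OX2H][CX4] is the SMARTS for an aliphatic alcohol: a hydroxyl oxygen bound to an sp3 (X4) carbon.
Exactly one fragment in the molecule meets all constraints, giving 1 match.

1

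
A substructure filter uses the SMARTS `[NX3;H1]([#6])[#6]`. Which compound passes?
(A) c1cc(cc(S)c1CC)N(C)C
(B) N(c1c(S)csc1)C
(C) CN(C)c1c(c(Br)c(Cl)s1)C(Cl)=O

[NX3;H1]([#6])[#6] describes a trivalent nitrogen with one H, bonded to two carbons (a secondary amine).
(A) has a dimethylamino group (-N(CH3)2) but the nitrogen has H0, not H1.
(B) contains an N-methylamino group (-NHCH3), which satisfies every atom and bond constraint.
(C) has a dimethylamino group (-N(CH3)2) but the nitrogen has H0, not H1.
So the answer is (B).

B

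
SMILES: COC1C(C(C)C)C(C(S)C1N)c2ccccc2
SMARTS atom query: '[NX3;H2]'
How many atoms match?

Check the 18 heavy atoms by environment: 6× C (H1, X4) → no; 1× S (H1, X2) → no; 1× O (H0, X2) → no; 3× C (H3, X4) → no; 1× c (aromatic, H0, X3) → no; 5× c (aromatic, H1, X3) → no; 1× N (H2, X3) → match.
That gives 1 matching atom.

1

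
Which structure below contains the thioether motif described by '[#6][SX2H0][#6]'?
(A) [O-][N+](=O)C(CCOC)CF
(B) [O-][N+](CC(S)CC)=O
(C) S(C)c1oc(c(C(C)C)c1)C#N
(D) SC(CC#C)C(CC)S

C

[#6][SX2H0][#6] describes an aliphatic sulfur bridging two carbons with no H on the sulfur (a thioether).
(A) has a methoxy ether (-OCH3) but the bridging atom is O, not S.
(B) has a thiol (-SH) but the sulfur has H1, not H0 bridging two carbons.
(C) contains a methylthio ether (-SCH3), which satisfies every atom and bond constraint.
(D) has a thiol (-SH) but the sulfur has H1, not H0 bridging two carbons.
So the answer is (C).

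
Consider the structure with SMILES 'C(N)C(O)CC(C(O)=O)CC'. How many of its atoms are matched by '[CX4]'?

6

The query [CX4] means: C with X4: aliphatic carbon with exactly 4 total connections (bonds + H).
Check the 11 heavy atoms by environment: 6× C (X4) → match; 1× C (X3) → no; 1× O (X1) → no; 2× O (X2) → no; 1× N (X3) → no.
That gives 6 matching atoms.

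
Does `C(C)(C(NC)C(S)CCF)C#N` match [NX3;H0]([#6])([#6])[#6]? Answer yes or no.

No

The pattern [NX3;H0]([#6])([#6])[#6] describes a trivalent nitrogen with no H, bonded to three carbons — a tertiary amine.
The closest candidate here is an N-methylamino group (-NHCH3), but the nitrogen still has one H (H1), not H0. No other fragment satisfies the full query, so there is no match.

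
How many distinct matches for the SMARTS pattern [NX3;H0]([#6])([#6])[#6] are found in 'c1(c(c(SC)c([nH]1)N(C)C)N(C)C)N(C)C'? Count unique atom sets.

[NX3;H0]([#6])([#6])[#6] is the SMARTS for a tertiary amine: a trivalent nitrogen with no H, bonded to three carbons.
The molecule carries 3 separate instances of a dimethylamino group (-N(CH3)2) meeting every constraint; each maps to a distinct set of atoms, giving 3 matches.

3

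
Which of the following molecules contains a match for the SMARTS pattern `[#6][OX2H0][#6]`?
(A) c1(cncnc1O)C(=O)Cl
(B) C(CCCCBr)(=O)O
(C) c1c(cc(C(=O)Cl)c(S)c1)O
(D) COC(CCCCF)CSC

D

[#6][OX2H0][#6] describes an aliphatic oxygen bridging two carbons with no H on the oxygen (an ether).
(A) has a hydroxyl group (-OH) but the oxygen has H1, not H0 bridging two carbons.
(B) has a carboxylic acid group (-C(=O)OH) but the -OH oxygen has H1; the =O is OX1, not OX2.
(C) has a hydroxyl group (-OH) but the oxygen has H1, not H0 bridging two carbons.
(D) contains a methoxy ether (-OCH3), which satisfies every atom and bond constraint.
So the answer is (D).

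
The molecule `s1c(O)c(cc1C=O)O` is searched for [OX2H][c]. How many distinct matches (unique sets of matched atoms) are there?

2

[OX2H][c] is the SMARTS for a phenol: a hydroxyl oxygen attached to an aromatic carbon.
The molecule carries 2 separate instances of a hydroxyl group (-OH) meeting every constraint; each maps to a distinct set of atoms, giving 2 matches.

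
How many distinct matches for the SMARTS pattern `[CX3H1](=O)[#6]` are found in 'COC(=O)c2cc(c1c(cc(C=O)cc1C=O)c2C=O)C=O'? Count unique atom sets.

4

[CX3H1](=O)[#6] is the SMARTS for an aldehyde: an sp2 carbon with one H, double-bonded to O and single-bonded to carbon.
The molecule carries 4 separate instances of an aldehyde (-CHO) meeting every constraint; each maps to a distinct set of atoms, giving 4 matches.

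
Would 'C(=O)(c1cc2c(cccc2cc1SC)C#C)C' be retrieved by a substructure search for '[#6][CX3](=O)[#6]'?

Yes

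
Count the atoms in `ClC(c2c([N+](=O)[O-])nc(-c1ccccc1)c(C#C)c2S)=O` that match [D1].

6

Check the 21 heavy atoms by environment: 1× n (aromatic, D2) → no; 6× c (aromatic, D3) → no; 1× C (D2) → no; 1× C (D1) → match; 1× S (D1) → match; 1× N (charge +1, D3) → no; 1× O (charge -1, D1) → match; 2× O (D1) → match; 1× C (D3) → no; 1× Cl (D1) → match; 5× c (aromatic, D2) → no.
Summing the matching environments: 1 + 1 + 1 + 2 + 1 = 6 matching atoms.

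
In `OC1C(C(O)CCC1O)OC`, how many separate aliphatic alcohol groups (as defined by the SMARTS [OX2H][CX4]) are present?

[OX2H][CX4] is the SMARTS for an aliphatic alcohol: a hydroxyl oxygen bound to an sp3 (X4) carbon.
The molecule carries 3 separate instances of a hydroxyl group (-OH) meeting every constraint; each maps to a distinct set of atoms, giving 3 matches.

3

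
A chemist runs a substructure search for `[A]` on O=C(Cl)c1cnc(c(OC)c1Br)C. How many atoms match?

The query [A] means: A matches any aliphatic (non-aromatic) heavy atom.
Check the 13 heavy atoms by environment: 1× n (aromatic) → no; 5× c (aromatic) → no; 1× Br → match; 2× O → match; 3× C → match; 1× Cl → match.
Summing the matching environments: 1 + 2 + 3 + 1 = 7 matching atoms.

7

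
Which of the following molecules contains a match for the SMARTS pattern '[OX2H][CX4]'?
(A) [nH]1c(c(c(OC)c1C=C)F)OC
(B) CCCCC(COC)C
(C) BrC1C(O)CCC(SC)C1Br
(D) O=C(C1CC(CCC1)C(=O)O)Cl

C

[OX2H][CX4] describes a hydroxyl oxygen bound to an sp3 (X4) carbon (an aliphatic alcohol).
(A) has a methoxy ether (-OCH3) but the oxygen has H0 (ether), not H1.
(B) has a methoxy ether (-OCH3) but the oxygen has H0 (ether), not H1.
(C) contains a hydroxyl group (-OH), which satisfies every atom and bond constraint.
(D) has a carboxylic acid group (-C(=O)OH) but the -OH is on a CX3 carbonyl carbon, not a CX4 carbon.
So the answer is (C).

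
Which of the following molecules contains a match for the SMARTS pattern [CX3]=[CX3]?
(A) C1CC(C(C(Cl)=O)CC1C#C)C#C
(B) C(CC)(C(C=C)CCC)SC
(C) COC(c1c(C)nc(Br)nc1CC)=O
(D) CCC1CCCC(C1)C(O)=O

[CX3]=[CX3] describes a non-aromatic C=C double bond between two sp2 carbons (an alkene).
(A) has an ethynyl group (-C#CH) but the C-C bond is a triple bond, not a double bond.
(B) contains a vinyl group (-CH=CH2), which satisfies every atom and bond constraint.
(C) has an ethyl group (-CH2CH3) but its C-C bond is a single bond between CX4 carbons, not CX3=CX3.
(D) has an ethyl group (-CH2CH3) but its C-C bond is a single bond between CX4 carbons, not CX3=CX3.
So the answer is (B).

B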